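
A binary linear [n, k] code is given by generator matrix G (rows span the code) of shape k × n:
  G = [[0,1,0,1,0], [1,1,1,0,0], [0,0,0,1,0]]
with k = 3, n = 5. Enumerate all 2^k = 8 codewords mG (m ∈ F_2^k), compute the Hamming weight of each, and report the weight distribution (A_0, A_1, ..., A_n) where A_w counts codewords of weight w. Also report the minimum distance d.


Weight distribution: A_0 = 1, A_1 = 2, A_2 = 2, A_3 = 2, A_4 = 1. Minimum distance d = 1.

Enumerate all 2^3 = 8 messages m ∈ F_2^3.
For each, compute codeword c = mG in F_2^5, then tally its weight.
  m = 000 → c = 00000, weight = 0.
  m = 100 → c = 01010, weight = 2.
  m = 010 → c = 11100, weight = 3.
  m = 110 → c = 10110, weight = 3.
  m = 001 → c = 00010, weight = 1.
  m = 101 → c = 01000, weight = 1.
  m = 011 → c = 11110, weight = 4.
  m = 111 → c = 10100, weight = 2.
Tally weights:
  weight 0: 1 codewords.
  weight 1: 2 codewords.
  weight 2: 2 codewords.
  weight 3: 2 codewords.
  weight 4: 1 codewords.
Minimum distance d = smallest w > 0 with A_w > 0 = 1.
Sanity: Σ A_w = 8 = 2^3 = 8 ✓.


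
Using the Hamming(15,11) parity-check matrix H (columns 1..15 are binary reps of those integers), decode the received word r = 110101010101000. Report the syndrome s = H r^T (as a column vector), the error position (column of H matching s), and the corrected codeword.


s = (1, 1, 1, 1)^T, error position = 15, corrected codeword c = 110101010101001

Compute s = H r^T mod 2 one row at a time:
  s_1 = 1 + 0 + 1 + 0 + 1 + 0 + 0 + 0 = 3 ≡ 1 (mod 2).
  s_2 = 1 + 0 + 1 + 0 + 1 + 0 + 0 + 0 = 3 ≡ 1 (mod 2).
  s_3 = 1 + 0 + 1 + 0 + 1 + 0 + 0 + 0 = 3 ≡ 1 (mod 2).
  s_4 = 1 + 0 + 0 + 0 + 0 + 0 + 0 + 0 = 1 ≡ 1 (mod 2).
s = (1, 1, 1, 1)^T — this equals column 15 of H (binary 1111), so error is at position 15.
Correct: flip bit 15 of r = 110101010101000 to get c = 110101010101001.


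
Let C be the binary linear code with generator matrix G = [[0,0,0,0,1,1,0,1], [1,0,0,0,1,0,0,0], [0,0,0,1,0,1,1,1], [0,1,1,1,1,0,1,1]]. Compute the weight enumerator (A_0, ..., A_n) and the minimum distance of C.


Weight distribution: A_0 = 1, A_2 = 1, A_3 = 5, A_4 = 3, A_5 = 2, A_6 = 3, A_7 = 1. Minimum distance d = 2.

Enumerate all 2^4 = 16 messages m ∈ F_2^4.
For each, compute codeword c = mG in F_2^8, then tally its weight.
  m = 0000 → c = 00000000, weight = 0.
  m = 1000 → c = 00001101, weight = 3.
  m = 0100 → c = 10001000, weight = 2.
  m = 1100 → c = 10000101, weight = 3.
  m = 0010 → c = 00010111, weight = 4.
  m = 1010 → c = 00011010, weight = 3.
  m = 0110 → c = 10011111, weight = 6.
  m = 1110 → c = 10010010, weight = 3.
  m = 0001 → c = 01111011, weight = 6.
  m = 1001 → c = 01110110, weight = 5.
  m = 0101 → c = 11110011, weight = 6.
  m = 1101 → c = 11111110, weight = 7.
  m = 0011 → c = 01101100, weight = 4.
  m = 1011 → c = 01100001, weight = 3.
  m = 0111 → c = 11100100, weight = 4.
  m = 1111 → c = 11101001, weight = 5.
Tally weights:
  weight 0: 1 codewords.
  weight 2: 1 codewords.
  weight 3: 5 codewords.
  weight 4: 3 codewords.
  weight 5: 2 codewords.
  weight 6: 3 codewords.
  weight 7: 1 codewords.
Minimum distance d = smallest w > 0 with A_w > 0 = 2.
Sanity: Σ A_w = 16 = 2^4 = 16 ✓.


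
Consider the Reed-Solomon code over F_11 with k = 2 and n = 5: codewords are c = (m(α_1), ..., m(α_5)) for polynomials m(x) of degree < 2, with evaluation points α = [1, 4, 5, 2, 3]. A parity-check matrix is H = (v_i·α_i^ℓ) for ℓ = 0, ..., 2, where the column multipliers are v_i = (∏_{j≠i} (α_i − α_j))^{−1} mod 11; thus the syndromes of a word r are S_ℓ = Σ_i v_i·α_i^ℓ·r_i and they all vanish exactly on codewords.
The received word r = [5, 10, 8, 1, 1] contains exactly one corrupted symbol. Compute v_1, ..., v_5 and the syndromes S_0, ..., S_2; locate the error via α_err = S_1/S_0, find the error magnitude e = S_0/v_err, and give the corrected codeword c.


S = (4, 8, 5), error at position 4, error magnitude e = 9, c = [5, 10, 8, 3, 1].

Step 1: column multipliers v_i = (∏_{j≠i}(α_i − α_j))^{−1} mod 11.
  i = 1 (α = 1): (1−4)(1−5)(1−2)(1−3) = (−3)·(−4)·(−1)·(−2) = 24 ≡ 2, so v_1 = 2^{−1} = 6 (mod 11).
  i = 2 (α = 4): (4−1)(4−5)(4−2)(4−3) = 3·(−1)·2·1 = −6 ≡ 5, so v_2 = 5^{−1} = 9 (mod 11).
  i = 3 (α = 5): (5−1)(5−4)(5−2)(5−3) = 4·1·3·2 = 24 ≡ 2, so v_3 = 2^{−1} = 6 (mod 11).
  i = 4 (α = 2): (2−1)(2−4)(2−5)(2−3) = 1·(−2)·(−3)·(−1) = −6 ≡ 5, so v_4 = 5^{−1} = 9 (mod 11).
  i = 5 (α = 3): (3−1)(3−4)(3−5)(3−2) = 2·(−1)·(−2)·1 = 4 ≡ 4, so v_5 = 4^{−1} = 3 (mod 11).
  v = [6, 9, 6, 9, 3].
Step 2: syndromes of r = [5, 10, 8, 1, 1] (all sums mod 11).
  S_0 = Σ v_i r_i = 6·5 + 9·10 + 6·8 + 9·1 + 3·1 = 180 ≡ 4.
  S_1 = Σ v_i α_i r_i = 6·1·5 + 9·4·10 + 6·5·8 + 9·2·1 + 3·3·1 = 657 ≡ 8.
  α_i^2 mod 11 = [1, 5, 3, 4, 9].
  S_2 = Σ v_i α_i^2 r_i = 6·1·5 + 9·5·10 + 6·3·8 + 9·4·1 + 3·9·1 = 687 ≡ 5.
  S = (4, 8, 5) ≠ 0, so r is not a codeword (an error is present).
Step 3: locate the error. For a single error e at position i, S_ℓ = v_i·e·α_i^ℓ, so α_err = S_1/S_0.
  S_0^{−1} = 4^{−1} = 3 (mod 11), so α_err = 8·3 = 24 ≡ 2 = α_4. Error position i = 4.
  Consistency check: S_2/S_1 = 5·7 = 35 ≡ 2 = α_err ✓ (single-error assumption holds).
Step 4: error magnitude e = S_0/v_4 = S_0·∏_{j≠4}(α_4 − α_j) = 4·5 = 20 ≡ 9 (mod 11).
Step 5: correct position 4: c_4 = r_4 − e = 1 − 9 ≡ 3 (mod 11). Hence c = [5, 10, 8, 3, 1].
  Check: interpolating c through the α_i gives m(x) = 7 + 9·x (degree < 2) with m(α_i) = c_i for every i, so c is indeed a codeword.


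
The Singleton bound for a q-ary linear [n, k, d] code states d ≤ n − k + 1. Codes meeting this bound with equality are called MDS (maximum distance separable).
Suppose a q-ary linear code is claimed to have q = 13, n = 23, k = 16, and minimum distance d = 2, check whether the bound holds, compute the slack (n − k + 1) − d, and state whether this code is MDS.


Singleton RHS = n − k + 1 = 8, slack = 6, bound satisfied, not MDS.

Singleton bound: d ≤ n − k + 1.
Here n = 23, k = 16, so n − k + 1 = 8.
Given d = 2, check d ≤ 8: YES.
Slack = (n − k + 1) − d = 6.
The code is NOT MDS (slack = 6 > 0).
Description: the claimed parameters are [23, 16, 2]_13; such a code would be non-MDS.


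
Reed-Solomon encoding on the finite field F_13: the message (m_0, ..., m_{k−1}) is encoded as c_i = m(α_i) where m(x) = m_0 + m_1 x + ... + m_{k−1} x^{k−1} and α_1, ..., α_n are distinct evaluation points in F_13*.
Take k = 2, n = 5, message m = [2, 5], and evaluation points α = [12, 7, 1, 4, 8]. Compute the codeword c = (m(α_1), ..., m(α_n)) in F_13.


c = [10, 11, 7, 9, 3]

Message polynomial: m(x) = 2 + 5·x (mod 13).
For each evaluation point α_i, compute m(α_i) mod 13:
  α_1 = 12: Horner steps 5 → 10, so m(12) = 10.
  α_2 = 7: Horner steps 5 → 11, so m(7) = 11.
  α_3 = 1: Horner steps 5 → 7, so m(1) = 7.
  α_4 = 4: Horner steps 5 → 9, so m(4) = 9.
  α_5 = 8: Horner steps 5 → 3, so m(8) = 3.
Codeword c = [10, 11, 7, 9, 3] ∈ F_13^5.


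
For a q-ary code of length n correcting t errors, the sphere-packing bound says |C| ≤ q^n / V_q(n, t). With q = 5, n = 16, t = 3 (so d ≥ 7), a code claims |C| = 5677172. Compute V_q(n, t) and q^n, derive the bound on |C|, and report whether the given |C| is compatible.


V_q(n, t) = 37825, q^n = 152587890625, Hamming bound = 4034048, |C| = 5677172 > bound (violated).

Step 1: Compute V_q(n, t) = Σ_{j=0}^3 C(n, j) (q−1)^j.
  j = 0: C(16,0)·(4)^0 = 1·1 = 1.
  j = 1: C(16,1)·(4)^1 = 16·4 = 64.
  j = 2: C(16,2)·(4)^2 = 120·16 = 1920.
  j = 3: C(16,3)·(4)^3 = 560·64 = 35840.
  V_q(n, t) = 1 + 64 + 1920 + 35840 = 37825.
Step 2: q^n = 5^16 = 152587890625.
Step 3: Hamming bound ⌊q^n / V_q(n,t)⌋ = ⌊152587890625/37825⌋ = 4034048.
Step 4: Compare |C| = 5677172 to 4034048: violated.
The claimed |C| lies above the Hamming bound, so no 5-ary code of length 16 with d ≥ 7 can have 5677172 codewords.


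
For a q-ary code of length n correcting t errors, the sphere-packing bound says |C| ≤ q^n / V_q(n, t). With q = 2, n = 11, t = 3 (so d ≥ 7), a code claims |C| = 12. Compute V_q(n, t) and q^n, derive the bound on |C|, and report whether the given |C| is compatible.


V_q(n, t) = 232, q^n = 2048, Hamming bound = 8, |C| = 12 > bound (violated).

Step 1: Compute V_q(n, t) = Σ_{j=0}^3 C(n, j) (q−1)^j.
  j = 0: C(11,0)·(1)^0 = 1·1 = 1.
  j = 1: C(11,1)·(1)^1 = 11·1 = 11.
  j = 2: C(11,2)·(1)^2 = 55·1 = 55.
  j = 3: C(11,3)·(1)^3 = 165·1 = 165.
  V_q(n, t) = 1 + 11 + 55 + 165 = 232.
Step 2: q^n = 2^11 = 2048.
Step 3: Hamming bound ⌊q^n / V_q(n,t)⌋ = ⌊2048/232⌋ = 8.
Step 4: Compare |C| = 12 to 8: violated.
The claimed |C| lies above the Hamming bound, so no 2-ary code of length 11 with d ≥ 7 can have 12 codewords.


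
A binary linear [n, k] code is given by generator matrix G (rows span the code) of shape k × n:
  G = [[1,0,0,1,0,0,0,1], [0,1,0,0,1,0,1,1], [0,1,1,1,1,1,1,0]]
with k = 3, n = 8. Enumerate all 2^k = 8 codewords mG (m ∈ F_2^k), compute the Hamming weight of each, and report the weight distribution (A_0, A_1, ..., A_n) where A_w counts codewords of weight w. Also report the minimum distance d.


Weight distribution: A_0 = 1, A_3 = 2, A_4 = 2, A_5 = 1, A_6 = 1, A_7 = 1. Minimum distance d = 3.

Enumerate all 2^3 = 8 messages m ∈ F_2^3.
For each, compute codeword c = mG in F_2^8, then tally its weight.
  m = 000 → c = 00000000, weight = 0.
  m = 100 → c = 10010001, weight = 3.
  m = 010 → c = 01001011, weight = 4.
  m = 110 → c = 11011010, weight = 5.
  m = 001 → c = 01111110, weight = 6.
  m = 101 → c = 11101111, weight = 7.
  m = 011 → c = 00110101, weight = 4.
  m = 111 → c = 10100100, weight = 3.
Tally weights:
  weight 0: 1 codewords.
  weight 3: 2 codewords.
  weight 4: 2 codewords.
  weight 5: 1 codewords.
  weight 6: 1 codewords.
  weight 7: 1 codewords.
Minimum distance d = smallest w > 0 with A_w > 0 = 3.
Sanity: Σ A_w = 8 = 2^3 = 8 ✓.


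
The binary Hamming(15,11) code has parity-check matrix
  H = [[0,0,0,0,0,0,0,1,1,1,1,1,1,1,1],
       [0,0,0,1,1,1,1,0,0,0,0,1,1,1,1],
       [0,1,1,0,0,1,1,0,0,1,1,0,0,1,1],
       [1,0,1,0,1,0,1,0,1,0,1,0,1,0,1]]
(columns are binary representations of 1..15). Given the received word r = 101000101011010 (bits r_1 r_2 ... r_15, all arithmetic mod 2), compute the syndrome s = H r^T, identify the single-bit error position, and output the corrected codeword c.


s = (0, 1, 0, 1)^T, error position = 5, corrected codeword c = 101010101011010

Compute s = H r^T mod 2 one row at a time:
  s_1 = 0 + 1 + 0 + 1 + 1 + 0 + 1 + 0 = 4 ≡ 0 (mod 2).
  s_2 = 0 + 0 + 0 + 1 + 1 + 0 + 1 + 0 = 3 ≡ 1 (mod 2).
  s_3 = 0 + 1 + 0 + 1 + 0 + 1 + 1 + 0 = 4 ≡ 0 (mod 2).
  s_4 = 1 + 1 + 0 + 1 + 1 + 1 + 0 + 0 = 5 ≡ 1 (mod 2).
s = (0, 1, 0, 1)^T — this equals column 5 of H (binary 0101), so error is at position 5.
Correct: flip bit 5 of r = 101000101011010 to get c = 101010101011010.


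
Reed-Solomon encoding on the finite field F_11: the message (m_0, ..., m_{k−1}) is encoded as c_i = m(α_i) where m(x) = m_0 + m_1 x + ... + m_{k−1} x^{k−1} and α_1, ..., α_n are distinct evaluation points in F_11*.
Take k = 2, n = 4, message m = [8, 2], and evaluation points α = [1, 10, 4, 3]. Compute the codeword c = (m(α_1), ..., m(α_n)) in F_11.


c = [10, 6, 5, 3]

Message polynomial: m(x) = 8 + 2·x (mod 11).
For each evaluation point α_i, compute m(α_i) mod 11:
  α_1 = 1: Horner steps 2 → 10, so m(1) = 10.
  α_2 = 10: Horner steps 2 → 6, so m(10) = 6.
  α_3 = 4: Horner steps 2 → 5, so m(4) = 5.
  α_4 = 3: Horner steps 2 → 3, so m(3) = 3.
Codeword c = [10, 6, 5, 3] ∈ F_11^4.


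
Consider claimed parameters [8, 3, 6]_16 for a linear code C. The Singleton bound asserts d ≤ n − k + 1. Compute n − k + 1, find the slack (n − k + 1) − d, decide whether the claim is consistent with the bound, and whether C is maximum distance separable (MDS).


Singleton RHS = n − k + 1 = 6, slack = 0, bound satisfied, MDS.

Singleton bound: d ≤ n − k + 1.
Here n = 8, k = 3, so n − k + 1 = 6.
Given d = 6, check d ≤ 6: YES.
Slack = (n − k + 1) − d = 0.
The code is MDS (slack = 0).
Description: the claimed parameters are [8, 3, 6]_16; such a code would be MDS (meets Singleton bound).


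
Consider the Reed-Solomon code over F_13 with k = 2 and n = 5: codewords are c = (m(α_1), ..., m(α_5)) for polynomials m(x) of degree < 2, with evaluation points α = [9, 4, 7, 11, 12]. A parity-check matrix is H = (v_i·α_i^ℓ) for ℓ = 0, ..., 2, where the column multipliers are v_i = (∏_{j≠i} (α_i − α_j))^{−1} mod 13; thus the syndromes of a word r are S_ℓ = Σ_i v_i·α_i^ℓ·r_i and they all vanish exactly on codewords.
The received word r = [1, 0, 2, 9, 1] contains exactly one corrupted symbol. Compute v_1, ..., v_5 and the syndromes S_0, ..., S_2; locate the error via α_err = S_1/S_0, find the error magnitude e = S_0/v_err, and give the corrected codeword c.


S = (10, 12, 4), error at position 1, error magnitude e = 2, c = [12, 0, 2, 9, 1].

Step 1: column multipliers v_i = (∏_{j≠i}(α_i − α_j))^{−1} mod 13.
  i = 1 (α = 9): (9−4)(9−7)(9−11)(9−12) = 5·2·(−2)·(−3) = 60 ≡ 8, so v_1 = 8^{−1} = 5 (mod 13).
  i = 2 (α = 4): (4−9)(4−7)(4−11)(4−12) = (−5)·(−3)·(−7)·(−8) = 840 ≡ 8, so v_2 = 8^{−1} = 5 (mod 13).
  i = 3 (α = 7): (7−9)(7−4)(7−11)(7−12) = (−2)·3·(−4)·(−5) = −120 ≡ 10, so v_3 = 10^{−1} = 4 (mod 13).
  i = 4 (α = 11): (11−9)(11−4)(11−7)(11−12) = 2·7·4·(−1) = −56 ≡ 9, so v_4 = 9^{−1} = 3 (mod 13).
  i = 5 (α = 12): (12−9)(12−4)(12−7)(12−11) = 3·8·5·1 = 120 ≡ 3, so v_5 = 3^{−1} = 9 (mod 13).
  v = [5, 5, 4, 3, 9].
Step 2: syndromes of r = [1, 0, 2, 9, 1] (all sums mod 13).
  S_0 = Σ v_i r_i = 5·1 + 5·0 + 4·2 + 3·9 + 9·1 = 49 ≡ 10.
  S_1 = Σ v_i α_i r_i = 5·9·1 + 5·4·0 + 4·7·2 + 3·11·9 + 9·12·1 = 506 ≡ 12.
  α_i^2 mod 13 = [3, 3, 10, 4, 1].
  S_2 = Σ v_i α_i^2 r_i = 5·3·1 + 5·3·0 + 4·10·2 + 3·4·9 + 9·1·1 = 212 ≡ 4.
  S = (10, 12, 4) ≠ 0, so r is not a codeword (an error is present).
Step 3: locate the error. For a single error e at position i, S_ℓ = v_i·e·α_i^ℓ, so α_err = S_1/S_0.
  S_0^{−1} = 10^{−1} = 4 (mod 13), so α_err = 12·4 = 48 ≡ 9 = α_1. Error position i = 1.
  Consistency check: S_2/S_1 = 4·12 = 48 ≡ 9 = α_err ✓ (single-error assumption holds).
Step 4: error magnitude e = S_0/v_1 = S_0·∏_{j≠1}(α_1 − α_j) = 10·8 = 80 ≡ 2 (mod 13).
Step 5: correct position 1: c_1 = r_1 − e = 1 − 2 ≡ 12 (mod 13). Hence c = [12, 0, 2, 9, 1].
  Check: interpolating c through the α_i gives m(x) = 6 + 5·x (degree < 2) with m(α_i) = c_i for every i, so c is indeed a codeword.


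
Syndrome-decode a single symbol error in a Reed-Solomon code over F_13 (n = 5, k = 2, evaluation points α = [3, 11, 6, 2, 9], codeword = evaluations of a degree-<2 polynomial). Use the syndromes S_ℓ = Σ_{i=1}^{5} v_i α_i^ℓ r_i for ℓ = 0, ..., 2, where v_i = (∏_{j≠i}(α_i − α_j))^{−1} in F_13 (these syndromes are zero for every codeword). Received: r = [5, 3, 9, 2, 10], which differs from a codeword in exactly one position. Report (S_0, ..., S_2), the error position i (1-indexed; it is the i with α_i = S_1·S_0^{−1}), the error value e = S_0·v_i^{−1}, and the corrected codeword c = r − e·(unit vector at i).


S = (9, 2, 12), error at position 3, error magnitude e = 8, c = [5, 3, 1, 2, 10].

Step 1: column multipliers v_i = (∏_{j≠i}(α_i − α_j))^{−1} mod 13.
  i = 1 (α = 3): (3−11)(3−6)(3−2)(3−9) = (−8)·(−3)·1·(−6) = −144 ≡ 12, so v_1 = 12^{−1} = 12 (mod 13).
  i = 2 (α = 11): (11−3)(11−6)(11−2)(11−9) = 8·5·9·2 = 720 ≡ 5, so v_2 = 5^{−1} = 8 (mod 13).
  i = 3 (α = 6): (6−3)(6−11)(6−2)(6−9) = 3·(−5)·4·(−3) = 180 ≡ 11, so v_3 = 11^{−1} = 6 (mod 13).
  i = 4 (α = 2): (2−3)(2−11)(2−6)(2−9) = (−1)·(−9)·(−4)·(−7) = 252 ≡ 5, so v_4 = 5^{−1} = 8 (mod 13).
  i = 5 (α = 9): (9−3)(9−11)(9−6)(9−2) = 6·(−2)·3·7 = −252 ≡ 8, so v_5 = 8^{−1} = 5 (mod 13).
  v = [12, 8, 6, 8, 5].
Step 2: syndromes of r = [5, 3, 9, 2, 10] (all sums mod 13).
  S_0 = Σ v_i r_i = 12·5 + 8·3 + 6·9 + 8·2 + 5·10 = 204 ≡ 9.
  S_1 = Σ v_i α_i r_i = 12·3·5 + 8·11·3 + 6·6·9 + 8·2·2 + 5·9·10 = 1250 ≡ 2.
  α_i^2 mod 13 = [9, 4, 10, 4, 3].
  S_2 = Σ v_i α_i^2 r_i = 12·9·5 + 8·4·3 + 6·10·9 + 8·4·2 + 5·3·10 = 1390 ≡ 12.
  S = (9, 2, 12) ≠ 0, so r is not a codeword (an error is present).
Step 3: locate the error. For a single error e at position i, S_ℓ = v_i·e·α_i^ℓ, so α_err = S_1/S_0.
  S_0^{−1} = 9^{−1} = 3 (mod 13), so α_err = 2·3 = 6 ≡ 6 = α_3. Error position i = 3.
  Consistency check: S_2/S_1 = 12·7 = 84 ≡ 6 = α_err ✓ (single-error assumption holds).
Step 4: error magnitude e = S_0/v_3 = S_0·∏_{j≠3}(α_3 − α_j) = 9·11 = 99 ≡ 8 (mod 13).
Step 5: correct position 3: c_3 = r_3 − e = 9 − 8 ≡ 1 (mod 13). Hence c = [5, 3, 1, 2, 10].
  Check: interpolating c through the α_i gives m(x) = 9 + 3·x (degree < 2) with m(α_i) = c_i for every i, so c is indeed a codeword.


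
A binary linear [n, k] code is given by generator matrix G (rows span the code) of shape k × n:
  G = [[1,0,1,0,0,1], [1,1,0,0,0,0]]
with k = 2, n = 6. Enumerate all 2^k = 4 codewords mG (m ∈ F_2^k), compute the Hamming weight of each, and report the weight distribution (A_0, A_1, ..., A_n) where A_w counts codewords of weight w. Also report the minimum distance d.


Weight distribution: A_0 = 1, A_2 = 1, A_3 = 2. Minimum distance d = 2.

Enumerate all 2^2 = 4 messages m ∈ F_2^2.
For each, compute codeword c = mG in F_2^6, then tally its weight.
  m = 00 → c = 000000, weight = 0.
  m = 10 → c = 101001, weight = 3.
  m = 01 → c = 110000, weight = 2.
  m = 11 → c = 011001, weight = 3.
Tally weights:
  weight 0: 1 codewords.
  weight 2: 1 codewords.
  weight 3: 2 codewords.
Minimum distance d = smallest w > 0 with A_w > 0 = 2.
Sanity: Σ A_w = 4 = 2^2 = 4 ✓.


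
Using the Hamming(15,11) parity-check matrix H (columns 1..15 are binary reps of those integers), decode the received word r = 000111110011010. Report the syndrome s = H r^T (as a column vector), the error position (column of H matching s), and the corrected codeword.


s = (0, 0, 0, 1)^T, error position = 1, corrected codeword c = 100111110011010

Compute s = H r^T mod 2 one row at a time:
  s_1 = 1 + 0 + 0 + 1 + 1 + 0 + 1 + 0 = 4 ≡ 0 (mod 2).
  s_2 = 1 + 1 + 1 + 1 + 1 + 0 + 1 + 0 = 6 ≡ 0 (mod 2).
  s_3 = 0 + 0 + 1 + 1 + 0 + 1 + 1 + 0 = 4 ≡ 0 (mod 2).
  s_4 = 0 + 0 + 1 + 1 + 0 + 1 + 0 + 0 = 3 ≡ 1 (mod 2).
s = (0, 0, 0, 1)^T — this equals column 1 of H (binary 0001), so error is at position 1.
Correct: flip bit 1 of r = 000111110011010 to get c = 100111110011010.


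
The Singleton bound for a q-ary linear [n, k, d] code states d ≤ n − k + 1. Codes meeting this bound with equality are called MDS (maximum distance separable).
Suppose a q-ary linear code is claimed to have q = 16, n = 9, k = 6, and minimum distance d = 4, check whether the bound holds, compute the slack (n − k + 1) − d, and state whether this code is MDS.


Singleton RHS = n − k + 1 = 4, slack = 0, bound satisfied, MDS.

Singleton bound: d ≤ n − k + 1.
Here n = 9, k = 6, so n − k + 1 = 4.
Given d = 4, check d ≤ 4: YES.
Slack = (n − k + 1) − d = 0.
The code is MDS (slack = 0).
Description: the claimed parameters are [9, 6, 4]_16; such a code would be MDS (meets Singleton bound).


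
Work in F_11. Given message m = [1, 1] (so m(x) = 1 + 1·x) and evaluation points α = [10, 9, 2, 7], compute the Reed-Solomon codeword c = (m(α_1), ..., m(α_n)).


c = [0, 10, 3, 8]

Message polynomial: m(x) = 1 + 1·x (mod 11).
For each evaluation point α_i, compute m(α_i) mod 11:
  α_1 = 10: Horner steps 1 → 0, so m(10) = 0.
  α_2 = 9: Horner steps 1 → 10, so m(9) = 10.
  α_3 = 2: Horner steps 1 → 3, so m(2) = 3.
  α_4 = 7: Horner steps 1 → 8, so m(7) = 8.
Codeword c = [0, 10, 3, 8] ∈ F_11^4.


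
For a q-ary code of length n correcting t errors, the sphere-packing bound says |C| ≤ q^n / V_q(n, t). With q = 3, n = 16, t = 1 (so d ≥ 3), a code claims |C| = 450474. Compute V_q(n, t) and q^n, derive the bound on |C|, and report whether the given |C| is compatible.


V_q(n, t) = 33, q^n = 43046721, Hamming bound = 1304446, |C| = 450474 ≤ bound (satisfied).

Step 1: Compute V_q(n, t) = Σ_{j=0}^1 C(n, j) (q−1)^j.
  j = 0: C(16,0)·(2)^0 = 1·1 = 1.
  j = 1: C(16,1)·(2)^1 = 16·2 = 32.
  V_q(n, t) = 1 + 32 = 33.
Step 2: q^n = 3^16 = 43046721.
Step 3: Hamming bound ⌊q^n / V_q(n,t)⌋ = ⌊43046721/33⌋ = 1304446.
Step 4: Compare |C| = 450474 to 1304446: satisfied.
The claimed |C| lies below the Hamming bound.


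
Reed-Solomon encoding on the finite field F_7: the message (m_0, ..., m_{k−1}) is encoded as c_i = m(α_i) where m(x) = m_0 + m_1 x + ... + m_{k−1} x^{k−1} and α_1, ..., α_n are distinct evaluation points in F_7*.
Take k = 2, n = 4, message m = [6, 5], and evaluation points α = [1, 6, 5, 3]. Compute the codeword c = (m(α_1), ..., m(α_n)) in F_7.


c = [4, 1, 3, 0]

Message polynomial: m(x) = 6 + 5·x (mod 7).
For each evaluation point α_i, compute m(α_i) mod 7:
  α_1 = 1: Horner steps 5 → 4, so m(1) = 4.
  α_2 = 6: Horner steps 5 → 1, so m(6) = 1.
  α_3 = 5: Horner steps 5 → 3, so m(5) = 3.
  α_4 = 3: Horner steps 5 → 0, so m(3) = 0.
Codeword c = [4, 1, 3, 0] ∈ F_7^4.


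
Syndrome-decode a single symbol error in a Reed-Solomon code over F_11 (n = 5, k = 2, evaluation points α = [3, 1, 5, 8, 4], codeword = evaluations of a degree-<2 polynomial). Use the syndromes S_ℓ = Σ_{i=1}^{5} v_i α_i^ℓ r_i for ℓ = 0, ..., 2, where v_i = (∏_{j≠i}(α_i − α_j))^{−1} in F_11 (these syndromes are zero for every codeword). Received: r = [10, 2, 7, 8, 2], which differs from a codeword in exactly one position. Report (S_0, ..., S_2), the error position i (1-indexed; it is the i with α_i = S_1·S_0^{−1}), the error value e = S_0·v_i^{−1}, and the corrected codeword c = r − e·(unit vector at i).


S = (10, 7, 6), error at position 5, error magnitude e = 10, c = [10, 2, 7, 8, 3].

Step 1: column multipliers v_i = (∏_{j≠i}(α_i − α_j))^{−1} mod 11.
  i = 1 (α = 3): (3−1)(3−5)(3−8)(3−4) = 2·(−2)·(−5)·(−1) = −20 ≡ 2, so v_1 = 2^{−1} = 6 (mod 11).
  i = 2 (α = 1): (1−3)(1−5)(1−8)(1−4) = (−2)·(−4)·(−7)·(−3) = 168 ≡ 3, so v_2 = 3^{−1} = 4 (mod 11).
  i = 3 (α = 5): (5−3)(5−1)(5−8)(5−4) = 2·4·(−3)·1 = −24 ≡ 9, so v_3 = 9^{−1} = 5 (mod 11).
  i = 4 (α = 8): (8−3)(8−1)(8−5)(8−4) = 5·7·3·4 = 420 ≡ 2, so v_4 = 2^{−1} = 6 (mod 11).
  i = 5 (α = 4): (4−3)(4−1)(4−5)(4−8) = 1·3·(−1)·(−4) = 12 ≡ 1, so v_5 = 1^{−1} = 1 (mod 11).
  v = [6, 4, 5, 6, 1].
Step 2: syndromes of r = [10, 2, 7, 8, 2] (all sums mod 11).
  S_0 = Σ v_i r_i = 6·10 + 4·2 + 5·7 + 6·8 + 1·2 = 153 ≡ 10.
  S_1 = Σ v_i α_i r_i = 6·3·10 + 4·1·2 + 5·5·7 + 6·8·8 + 1·4·2 = 755 ≡ 7.
  α_i^2 mod 11 = [9, 1, 3, 9, 5].
  S_2 = Σ v_i α_i^2 r_i = 6·9·10 + 4·1·2 + 5·3·7 + 6·9·8 + 1·5·2 = 1095 ≡ 6.
  S = (10, 7, 6) ≠ 0, so r is not a codeword (an error is present).
Step 3: locate the error. For a single error e at position i, S_ℓ = v_i·e·α_i^ℓ, so α_err = S_1/S_0.
  S_0^{−1} = 10^{−1} = 10 (mod 11), so α_err = 7·10 = 70 ≡ 4 = α_5. Error position i = 5.
  Consistency check: S_2/S_1 = 6·8 = 48 ≡ 4 = α_err ✓ (single-error assumption holds).
Step 4: error magnitude e = S_0/v_5 = S_0·∏_{j≠5}(α_5 − α_j) = 10·1 = 10 ≡ 10 (mod 11).
Step 5: correct position 5: c_5 = r_5 − e = 2 − 10 ≡ 3 (mod 11). Hence c = [10, 2, 7, 8, 3].
  Check: interpolating c through the α_i gives m(x) = 9 + 4·x (degree < 2) with m(α_i) = c_i for every i, so c is indeed a codeword.


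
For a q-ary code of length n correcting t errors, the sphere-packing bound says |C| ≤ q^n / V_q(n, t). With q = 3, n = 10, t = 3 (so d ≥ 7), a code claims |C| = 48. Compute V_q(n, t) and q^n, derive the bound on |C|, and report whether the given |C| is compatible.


V_q(n, t) = 1161, q^n = 59049, Hamming bound = 50, |C| = 48 ≤ bound (satisfied).

Step 1: Compute V_q(n, t) = Σ_{j=0}^3 C(n, j) (q−1)^j.
  j = 0: C(10,0)·(2)^0 = 1·1 = 1.
  j = 1: C(10,1)·(2)^1 = 10·2 = 20.
  j = 2: C(10,2)·(2)^2 = 45·4 = 180.
  j = 3: C(10,3)·(2)^3 = 120·8 = 960.
  V_q(n, t) = 1 + 20 + 180 + 960 = 1161.
Step 2: q^n = 3^10 = 59049.
Step 3: Hamming bound ⌊q^n / V_q(n,t)⌋ = ⌊59049/1161⌋ = 50.
Step 4: Compare |C| = 48 to 50: satisfied.
The claimed |C| lies below the Hamming bound.


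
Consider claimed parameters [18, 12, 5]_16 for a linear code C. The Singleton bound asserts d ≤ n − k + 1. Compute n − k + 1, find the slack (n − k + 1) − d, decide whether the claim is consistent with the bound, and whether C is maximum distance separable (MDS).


Singleton RHS = n − k + 1 = 7, slack = 2, bound satisfied, not MDS.

Singleton bound: d ≤ n − k + 1.
Here n = 18, k = 12, so n − k + 1 = 7.
Given d = 5, check d ≤ 7: YES.
Slack = (n − k + 1) − d = 2.
The code is NOT MDS (slack = 2 > 0).
Description: the claimed parameters are [18, 12, 5]_16; such a code would be non-MDS.


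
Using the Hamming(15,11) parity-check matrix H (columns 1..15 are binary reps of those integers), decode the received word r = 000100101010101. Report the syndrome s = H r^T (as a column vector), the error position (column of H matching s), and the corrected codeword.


s = (0, 0, 1, 1)^T, error position = 3, corrected codeword c = 001100101010101

Compute s = H r^T mod 2 one row at a time:
  s_1 = 0 + 1 + 0 + 1 + 0 + 1 + 0 + 1 = 4 ≡ 0 (mod 2).
  s_2 = 1 + 0 + 0 + 1 + 0 + 1 + 0 + 1 = 4 ≡ 0 (mod 2).
  s_3 = 0 + 0 + 0 + 1 + 0 + 1 + 0 + 1 = 3 ≡ 1 (mod 2).
  s_4 = 0 + 0 + 0 + 1 + 1 + 1 + 1 + 1 = 5 ≡ 1 (mod 2).
s = (0, 0, 1, 1)^T — this equals column 3 of H (binary 0011), so error is at position 3.
Correct: flip bit 3 of r = 000100101010101 to get c = 001100101010101.


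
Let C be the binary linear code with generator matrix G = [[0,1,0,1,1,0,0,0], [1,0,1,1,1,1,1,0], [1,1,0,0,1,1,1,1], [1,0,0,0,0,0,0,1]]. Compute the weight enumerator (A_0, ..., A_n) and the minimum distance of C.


Weight distribution: A_0 = 1, A_2 = 1, A_3 = 4, A_4 = 3, A_5 = 4, A_6 = 3. Minimum distance d = 2.

Enumerate all 2^4 = 16 messages m ∈ F_2^4.
For each, compute codeword c = mG in F_2^8, then tally its weight.
  m = 0000 → c = 00000000, weight = 0.
  m = 1000 → c = 01011000, weight = 3.
  m = 0100 → c = 10111110, weight = 6.
  m = 1100 → c = 11100110, weight = 5.
  m = 0010 → c = 11001111, weight = 6.
  m = 1010 → c = 10010111, weight = 5.
  m = 0110 → c = 01110001, weight = 4.
  m = 1110 → c = 00101001, weight = 3.
  m = 0001 → c = 10000001, weight = 2.
  m = 1001 → c = 11011001, weight = 5.
  m = 0101 → c = 00111111, weight = 6.
  m = 1101 → c = 01100111, weight = 5.
  m = 0011 → c = 01001110, weight = 4.
  m = 1011 → c = 00010110, weight = 3.
  m = 0111 → c = 11110000, weight = 4.
  m = 1111 → c = 10101000, weight = 3.
Tally weights:
  weight 0: 1 codewords.
  weight 2: 1 codewords.
  weight 3: 4 codewords.
  weight 4: 3 codewords.
  weight 5: 4 codewords.
  weight 6: 3 codewords.
Minimum distance d = smallest w > 0 with A_w > 0 = 2.
Sanity: Σ A_w = 16 = 2^4 = 16 ✓.


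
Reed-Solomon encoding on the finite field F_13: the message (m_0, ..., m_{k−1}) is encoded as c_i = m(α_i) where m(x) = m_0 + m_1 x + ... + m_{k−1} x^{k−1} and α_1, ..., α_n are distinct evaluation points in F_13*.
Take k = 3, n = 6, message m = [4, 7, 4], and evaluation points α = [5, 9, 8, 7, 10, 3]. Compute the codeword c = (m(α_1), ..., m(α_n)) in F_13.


c = [9, 1, 4, 2, 6, 9]

Message polynomial: m(x) = 4 + 7·x + 4·x^2 (mod 13).
For each evaluation point α_i, compute m(α_i) mod 13:
  α_1 = 5: Horner steps 4 → 1 → 9, so m(5) = 9.
  α_2 = 9: Horner steps 4 → 4 → 1, so m(9) = 1.
  α_3 = 8: Horner steps 4 → 0 → 4, so m(8) = 4.
  α_4 = 7: Horner steps 4 → 9 → 2, so m(7) = 2.
  α_5 = 10: Horner steps 4 → 8 → 6, so m(10) = 6.
  α_6 = 3: Horner steps 4 → 6 → 9, so m(3) = 9.
Codeword c = [9, 1, 4, 2, 6, 9] ∈ F_13^6.


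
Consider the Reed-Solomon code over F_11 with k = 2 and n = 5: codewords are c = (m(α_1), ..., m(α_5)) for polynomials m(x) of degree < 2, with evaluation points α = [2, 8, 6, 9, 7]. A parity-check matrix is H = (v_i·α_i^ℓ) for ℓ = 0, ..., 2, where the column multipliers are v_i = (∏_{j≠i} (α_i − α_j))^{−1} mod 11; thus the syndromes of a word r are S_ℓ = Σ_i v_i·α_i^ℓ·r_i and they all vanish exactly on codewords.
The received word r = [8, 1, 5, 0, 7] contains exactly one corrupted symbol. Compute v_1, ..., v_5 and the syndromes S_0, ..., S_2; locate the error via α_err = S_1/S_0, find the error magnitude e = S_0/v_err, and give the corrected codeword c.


S = (8, 9, 6), error at position 2, error magnitude e = 3, c = [8, 9, 5, 0, 7].

Step 1: column multipliers v_i = (∏_{j≠i}(α_i − α_j))^{−1} mod 11.
  i = 1 (α = 2): (2−8)(2−6)(2−9)(2−7) = (−6)·(−4)·(−7)·(−5) = 840 ≡ 4, so v_1 = 4^{−1} = 3 (mod 11).
  i = 2 (α = 8): (8−2)(8−6)(8−9)(8−7) = 6·2·(−1)·1 = −12 ≡ 10, so v_2 = 10^{−1} = 10 (mod 11).
  i = 3 (α = 6): (6−2)(6−8)(6−9)(6−7) = 4·(−2)·(−3)·(−1) = −24 ≡ 9, so v_3 = 9^{−1} = 5 (mod 11).
  i = 4 (α = 9): (9−2)(9−8)(9−6)(9−7) = 7·1·3·2 = 42 ≡ 9, so v_4 = 9^{−1} = 5 (mod 11).
  i = 5 (α = 7): (7−2)(7−8)(7−6)(7−9) = 5·(−1)·1·(−2) = 10 ≡ 10, so v_5 = 10^{−1} = 10 (mod 11).
  v = [3, 10, 5, 5, 10].
Step 2: syndromes of r = [8, 1, 5, 0, 7] (all sums mod 11).
  S_0 = Σ v_i r_i = 3·8 + 10·1 + 5·5 + 5·0 + 10·7 = 129 ≡ 8.
  S_1 = Σ v_i α_i r_i = 3·2·8 + 10·8·1 + 5·6·5 + 5·9·0 + 10·7·7 = 768 ≡ 9.
  α_i^2 mod 11 = [4, 9, 3, 4, 5].
  S_2 = Σ v_i α_i^2 r_i = 3·4·8 + 10·9·1 + 5·3·5 + 5·4·0 + 10·5·7 = 611 ≡ 6.
  S = (8, 9, 6) ≠ 0, so r is not a codeword (an error is present).
Step 3: locate the error. For a single error e at position i, S_ℓ = v_i·e·α_i^ℓ, so α_err = S_1/S_0.
  S_0^{−1} = 8^{−1} = 7 (mod 11), so α_err = 9·7 = 63 ≡ 8 = α_2. Error position i = 2.
  Consistency check: S_2/S_1 = 6·5 = 30 ≡ 8 = α_err ✓ (single-error assumption holds).
Step 4: error magnitude e = S_0/v_2 = S_0·∏_{j≠2}(α_2 − α_j) = 8·10 = 80 ≡ 3 (mod 11).
Step 5: correct position 2: c_2 = r_2 − e = 1 − 3 ≡ 9 (mod 11). Hence c = [8, 9, 5, 0, 7].
  Check: interpolating c through the α_i gives m(x) = 4 + 2·x (degree < 2) with m(α_i) = c_i for every i, so c is indeed a codeword.


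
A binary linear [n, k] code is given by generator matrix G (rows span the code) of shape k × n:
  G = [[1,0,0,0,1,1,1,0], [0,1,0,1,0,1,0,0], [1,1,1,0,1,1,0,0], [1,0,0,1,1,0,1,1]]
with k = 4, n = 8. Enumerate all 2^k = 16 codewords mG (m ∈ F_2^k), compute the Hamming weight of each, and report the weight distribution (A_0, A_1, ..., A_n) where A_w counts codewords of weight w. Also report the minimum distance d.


Weight distribution: A_0 = 1, A_2 = 1, A_3 = 4, A_4 = 3, A_5 = 4, A_6 = 3. Minimum distance d = 2.

Enumerate all 2^4 = 16 messages m ∈ F_2^4.
For each, compute codeword c = mG in F_2^8, then tally its weight.
  m = 0000 → c = 00000000, weight = 0.
  m = 1000 → c = 10001110, weight = 4.
  m = 0100 → c = 01010100, weight = 3.
  m = 1100 → c = 11011010, weight = 5.
  m = 0010 → c = 11101100, weight = 5.
  m = 1010 → c = 01100010, weight = 3.
  m = 0110 → c = 10111000, weight = 4.
  m = 1110 → c = 00110110, weight = 4.
  m = 0001 → c = 10011011, weight = 5.
  m = 1001 → c = 00010101, weight = 3.
  m = 0101 → c = 11001111, weight = 6.
  m = 1101 → c = 01000001, weight = 2.
  m = 0011 → c = 01110111, weight = 6.
  m = 1011 → c = 11111001, weight = 6.
  m = 0111 → c = 00100011, weight = 3.
  m = 1111 → c = 10101101, weight = 5.
Tally weights:
  weight 0: 1 codewords.
  weight 2: 1 codewords.
  weight 3: 4 codewords.
  weight 4: 3 codewords.
  weight 5: 4 codewords.
  weight 6: 3 codewords.
Minimum distance d = smallest w > 0 with A_w > 0 = 2.
Sanity: Σ A_w = 16 = 2^4 = 16 ✓.


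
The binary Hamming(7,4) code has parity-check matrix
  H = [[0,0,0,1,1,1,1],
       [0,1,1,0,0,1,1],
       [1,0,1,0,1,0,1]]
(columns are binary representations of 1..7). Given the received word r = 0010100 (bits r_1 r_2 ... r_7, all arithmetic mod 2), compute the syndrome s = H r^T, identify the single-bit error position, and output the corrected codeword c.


s = (1, 1, 0)^T, error position = 6, corrected codeword c = 0010110

Compute s = H r^T mod 2 one row at a time:
  s_1 = 0 + 1 + 0 + 0 = 1 ≡ 1 (mod 2).
  s_2 = 0 + 1 + 0 + 0 = 1 ≡ 1 (mod 2).
  s_3 = 0 + 1 + 1 + 0 = 2 ≡ 0 (mod 2).
s = (1, 1, 0)^T — this equals column 6 of H (binary 110), so error is at position 6.
Correct: flip bit 6 of r = 0010100 to get c = 0010110.


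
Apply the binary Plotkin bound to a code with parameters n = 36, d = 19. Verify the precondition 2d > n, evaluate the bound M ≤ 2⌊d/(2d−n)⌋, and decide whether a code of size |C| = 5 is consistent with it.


Plotkin bound M ≤ 18; given |C| = 5 ≤ bound (satisfied).

Check applicability: 2d = 38, n = 36.
2d − n = 2 > 0, so Plotkin applies.
Compute d/(2d−n) = 19/2 ≈ 9.5000.
⌊d/(2d−n)⌋ = 9.
Plotkin bound: M ≤ 2·9 = 18.
Given |C| = 5, check: satisfied.
This |C| is below the Plotkin bound.


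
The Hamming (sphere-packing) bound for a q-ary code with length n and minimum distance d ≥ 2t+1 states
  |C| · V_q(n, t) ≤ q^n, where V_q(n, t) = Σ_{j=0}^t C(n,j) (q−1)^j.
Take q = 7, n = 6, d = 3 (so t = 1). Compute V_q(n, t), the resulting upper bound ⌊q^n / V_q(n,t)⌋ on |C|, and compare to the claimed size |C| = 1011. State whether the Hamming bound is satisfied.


V_q(n, t) = 37, q^n = 117649, Hamming bound = 3179, |C| = 1011 ≤ bound (satisfied).

Step 1: Compute V_q(n, t) = Σ_{j=0}^1 C(n, j) (q−1)^j.
  j = 0: C(6,0)·(6)^0 = 1·1 = 1.
  j = 1: C(6,1)·(6)^1 = 6·6 = 36.
  V_q(n, t) = 1 + 36 = 37.
Step 2: q^n = 7^6 = 117649.
Step 3: Hamming bound ⌊q^n / V_q(n,t)⌋ = ⌊117649/37⌋ = 3179.
Step 4: Compare |C| = 1011 to 3179: satisfied.
The claimed |C| lies below the Hamming bound.


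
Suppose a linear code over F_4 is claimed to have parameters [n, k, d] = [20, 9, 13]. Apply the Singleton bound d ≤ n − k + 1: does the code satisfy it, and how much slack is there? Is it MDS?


Singleton RHS = n − k + 1 = 12, slack = -1, bound violated (no such code; not MDS).

Singleton bound: d ≤ n − k + 1.
Here n = 20, k = 9, so n − k + 1 = 12.
Given d = 13, check d ≤ 12: NO.
Slack = (n − k + 1) − d = -1.
The slack is negative: d = 13 exceeds n − k + 1 = 12 by 1, so the Singleton bound is violated and no linear [20, 9, 13]_4 code can exist. In particular it is not MDS (MDS requires d = n − k + 1 exactly).
Description: the claimed parameters are [20, 9, 13]_4; such a code would be impossible (violates the Singleton bound).


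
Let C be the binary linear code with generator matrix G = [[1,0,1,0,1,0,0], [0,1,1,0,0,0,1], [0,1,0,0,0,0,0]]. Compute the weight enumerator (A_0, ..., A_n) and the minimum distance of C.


Weight distribution: A_0 = 1, A_1 = 1, A_2 = 1, A_3 = 3, A_4 = 2. Minimum distance d = 1.

Enumerate all 2^3 = 8 messages m ∈ F_2^3.
For each, compute codeword c = mG in F_2^7, then tally its weight.
  m = 000 → c = 0000000, weight = 0.
  m = 100 → c = 1010100, weight = 3.
  m = 010 → c = 0110001, weight = 3.
  m = 110 → c = 1100101, weight = 4.
  m = 001 → c = 0100000, weight = 1.
  m = 101 → c = 1110100, weight = 4.
  m = 011 → c = 0010001, weight = 2.
  m = 111 → c = 1000101, weight = 3.
Tally weights:
  weight 0: 1 codewords.
  weight 1: 1 codewords.
  weight 2: 1 codewords.
  weight 3: 3 codewords.
  weight 4: 2 codewords.
Minimum distance d = smallest w > 0 with A_w > 0 = 1.
Sanity: Σ A_w = 8 = 2^3 = 8 ✓.


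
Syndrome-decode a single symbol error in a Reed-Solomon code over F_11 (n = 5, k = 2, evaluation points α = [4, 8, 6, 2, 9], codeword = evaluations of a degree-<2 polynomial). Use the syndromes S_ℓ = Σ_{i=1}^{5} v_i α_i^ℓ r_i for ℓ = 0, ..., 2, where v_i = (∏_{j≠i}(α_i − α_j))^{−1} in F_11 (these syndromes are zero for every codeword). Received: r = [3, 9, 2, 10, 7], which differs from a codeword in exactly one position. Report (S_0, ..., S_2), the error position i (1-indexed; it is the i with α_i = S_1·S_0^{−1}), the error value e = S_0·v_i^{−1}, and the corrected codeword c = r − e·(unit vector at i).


S = (1, 4, 5), error at position 1, error magnitude e = 8, c = [6, 9, 2, 10, 7].

Step 1: column multipliers v_i = (∏_{j≠i}(α_i − α_j))^{−1} mod 11.
  i = 1 (α = 4): (4−8)(4−6)(4−2)(4−9) = (−4)·(−2)·2·(−5) = −80 ≡ 8, so v_1 = 8^{−1} = 7 (mod 11).
  i = 2 (α = 8): (8−4)(8−6)(8−2)(8−9) = 4·2·6·(−1) = −48 ≡ 7, so v_2 = 7^{−1} = 8 (mod 11).
  i = 3 (α = 6): (6−4)(6−8)(6−2)(6−9) = 2·(−2)·4·(−3) = 48 ≡ 4, so v_3 = 4^{−1} = 3 (mod 11).
  i = 4 (α = 2): (2−4)(2−8)(2−6)(2−9) = (−2)·(−6)·(−4)·(−7) = 336 ≡ 6, so v_4 = 6^{−1} = 2 (mod 11).
  i = 5 (α = 9): (9−4)(9−8)(9−6)(9−2) = 5·1·3·7 = 105 ≡ 6, so v_5 = 6^{−1} = 2 (mod 11).
  v = [7, 8, 3, 2, 2].
Step 2: syndromes of r = [3, 9, 2, 10, 7] (all sums mod 11).
  S_0 = Σ v_i r_i = 7·3 + 8·9 + 3·2 + 2·10 + 2·7 = 133 ≡ 1.
  S_1 = Σ v_i α_i r_i = 7·4·3 + 8·8·9 + 3·6·2 + 2·2·10 + 2·9·7 = 862 ≡ 4.
  α_i^2 mod 11 = [5, 9, 3, 4, 4].
  S_2 = Σ v_i α_i^2 r_i = 7·5·3 + 8·9·9 + 3·3·2 + 2·4·10 + 2·4·7 = 907 ≡ 5.
  S = (1, 4, 5) ≠ 0, so r is not a codeword (an error is present).
Step 3: locate the error. For a single error e at position i, S_ℓ = v_i·e·α_i^ℓ, so α_err = S_1/S_0.
  S_0^{−1} = 1^{−1} = 1 (mod 11), so α_err = 4·1 = 4 ≡ 4 = α_1. Error position i = 1.
  Consistency check: S_2/S_1 = 5·3 = 15 ≡ 4 = α_err ✓ (single-error assumption holds).
Step 4: error magnitude e = S_0/v_1 = S_0·∏_{j≠1}(α_1 − α_j) = 1·8 = 8 ≡ 8 (mod 11).
Step 5: correct position 1: c_1 = r_1 − e = 3 − 8 ≡ 6 (mod 11). Hence c = [6, 9, 2, 10, 7].
  Check: interpolating c through the α_i gives m(x) = 3 + 9·x (degree < 2) with m(α_i) = c_i for every i, so c is indeed a codeword.


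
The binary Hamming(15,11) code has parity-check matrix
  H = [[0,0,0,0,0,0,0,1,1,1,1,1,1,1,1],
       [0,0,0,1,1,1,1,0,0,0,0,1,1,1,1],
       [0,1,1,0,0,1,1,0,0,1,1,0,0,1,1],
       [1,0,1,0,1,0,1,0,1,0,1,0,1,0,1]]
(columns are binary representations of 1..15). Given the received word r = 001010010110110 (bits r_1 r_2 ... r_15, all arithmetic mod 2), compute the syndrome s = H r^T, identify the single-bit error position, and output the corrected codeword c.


s = (1, 1, 0, 0)^T, error position = 12, corrected codeword c = 001010010111110

Compute s = H r^T mod 2 one row at a time:
  s_1 = 1 + 0 + 1 + 1 + 0 + 1 + 1 + 0 = 5 ≡ 1 (mod 2).
  s_2 = 0 + 1 + 0 + 0 + 0 + 1 + 1 + 0 = 3 ≡ 1 (mod 2).
  s_3 = 0 + 1 + 0 + 0 + 1 + 1 + 1 + 0 = 4 ≡ 0 (mod 2).
  s_4 = 0 + 1 + 1 + 0 + 0 + 1 + 1 + 0 = 4 ≡ 0 (mod 2).
s = (1, 1, 0, 0)^T — this equals column 12 of H (binary 1100), so error is at position 12.
Correct: flip bit 12 of r = 001010010110110 to get c = 001010010111110.


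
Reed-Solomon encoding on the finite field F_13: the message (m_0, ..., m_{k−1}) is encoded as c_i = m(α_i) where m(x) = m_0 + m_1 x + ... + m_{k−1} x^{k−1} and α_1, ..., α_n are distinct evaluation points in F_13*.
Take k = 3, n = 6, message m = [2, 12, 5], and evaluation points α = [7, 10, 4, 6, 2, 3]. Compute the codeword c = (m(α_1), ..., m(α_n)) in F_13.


c = [6, 11, 0, 7, 7, 5]

Message polynomial: m(x) = 2 + 12·x + 5·x^2 (mod 13).
For each evaluation point α_i, compute m(α_i) mod 13:
  α_1 = 7: Horner steps 5 → 8 → 6, so m(7) = 6.
  α_2 = 10: Horner steps 5 → 10 → 11, so m(10) = 11.
  α_3 = 4: Horner steps 5 → 6 → 0, so m(4) = 0.
  α_4 = 6: Horner steps 5 → 3 → 7, so m(6) = 7.
  α_5 = 2: Horner steps 5 → 9 → 7, so m(2) = 7.
  α_6 = 3: Horner steps 5 → 1 → 5, so m(3) = 5.
Codeword c = [6, 11, 0, 7, 7, 5] ∈ F_13^6.
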